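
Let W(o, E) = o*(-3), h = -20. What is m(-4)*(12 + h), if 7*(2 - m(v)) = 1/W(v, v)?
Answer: -334/21 ≈ -15.905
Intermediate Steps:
W(o, E) = -3*o
m(v) = 2 + 1/(21*v) (m(v) = 2 - (-1/(3*v))/7 = 2 - (-1)/(21*v) = 2 + 1/(21*v))
m(-4)*(12 + h) = (2 + (1/21)/(-4))*(12 - 20) = (2 + (1/21)*(-¼))*(-8) = (2 - 1/84)*(-8) = (167/84)*(-8) = -334/21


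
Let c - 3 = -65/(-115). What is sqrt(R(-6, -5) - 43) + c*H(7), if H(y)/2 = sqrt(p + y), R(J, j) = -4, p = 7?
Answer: 164*sqrt(14)/23 + I*sqrt(47) ≈ 26.68 + 6.8557*I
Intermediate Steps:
H(y) = 2*sqrt(7 + y)
c = 82/23 (c = 3 - 65/(-115) = 3 - 65*(-1/115) = 3 + 13/23 = 82/23 ≈ 3.5652)
sqrt(R(-6, -5) - 43) + c*H(7) = sqrt(-4 - 43) + 82*(2*sqrt(7 + 7))/23 = sqrt(-47) + 82*(2*sqrt(14))/23 = I*sqrt(47) + 164*sqrt(14)/23 = 164*sqrt(14)/23 + I*sqrt(47)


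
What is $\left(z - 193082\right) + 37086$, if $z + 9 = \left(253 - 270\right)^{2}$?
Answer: $-155716$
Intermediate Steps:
$z = 280$ ($z = -9 + \left(253 - 270\right)^{2} = -9 + \left(-17\right)^{2} = -9 + 289 = 280$)
$\left(z - 193082\right) + 37086 = \left(280 - 193082\right) + 37086 = -192802 + 37086 = -155716$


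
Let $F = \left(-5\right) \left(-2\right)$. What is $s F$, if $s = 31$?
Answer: $310$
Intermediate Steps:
$F = 10$
$s F = 31 \cdot 10 = 310$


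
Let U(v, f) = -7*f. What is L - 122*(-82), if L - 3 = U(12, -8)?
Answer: 10063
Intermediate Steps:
L = 59 (L = 3 - 7*(-8) = 3 + 56 = 59)
L - 122*(-82) = 59 - 122*(-82) = 59 + 10004 = 10063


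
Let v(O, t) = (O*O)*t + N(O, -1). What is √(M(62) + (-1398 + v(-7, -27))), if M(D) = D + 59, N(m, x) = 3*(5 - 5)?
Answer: 10*I*√26 ≈ 50.99*I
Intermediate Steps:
N(m, x) = 0 (N(m, x) = 3*0 = 0)
M(D) = 59 + D
v(O, t) = t*O² (v(O, t) = (O*O)*t + 0 = O²*t + 0 = t*O² + 0 = t*O²)
√(M(62) + (-1398 + v(-7, -27))) = √((59 + 62) + (-1398 - 27*(-7)²)) = √(121 + (-1398 - 27*49)) = √(121 + (-1398 - 1323)) = √(121 - 2721) = √(-2600) = 10*I*√26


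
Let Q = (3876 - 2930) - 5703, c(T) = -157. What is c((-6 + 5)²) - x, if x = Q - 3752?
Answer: 8352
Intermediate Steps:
Q = -4757 (Q = 946 - 5703 = -4757)
x = -8509 (x = -4757 - 3752 = -8509)
c((-6 + 5)²) - x = -157 - 1*(-8509) = -157 + 8509 = 8352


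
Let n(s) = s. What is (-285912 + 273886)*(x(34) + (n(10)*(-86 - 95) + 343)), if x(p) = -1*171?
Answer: 19698588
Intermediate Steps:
x(p) = -171
(-285912 + 273886)*(x(34) + (n(10)*(-86 - 95) + 343)) = (-285912 + 273886)*(-171 + (10*(-86 - 95) + 343)) = -12026*(-171 + (10*(-181) + 343)) = -12026*(-171 + (-1810 + 343)) = -12026*(-171 - 1467) = -12026*(-1638) = 19698588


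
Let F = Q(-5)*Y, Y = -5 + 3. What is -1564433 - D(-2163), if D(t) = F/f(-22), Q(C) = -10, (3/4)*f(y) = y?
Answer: -34417511/22 ≈ -1.5644e+6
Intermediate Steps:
f(y) = 4*y/3
Y = -2
F = 20 (F = -10*(-2) = 20)
D(t) = -15/22 (D(t) = 20/(((4/3)*(-22))) = 20/(-88/3) = 20*(-3/88) = -15/22)
-1564433 - D(-2163) = -1564433 - 1*(-15/22) = -1564433 + 15/22 = -34417511/22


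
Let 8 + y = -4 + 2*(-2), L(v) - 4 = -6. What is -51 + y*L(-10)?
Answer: -19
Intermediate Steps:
L(v) = -2 (L(v) = 4 - 6 = -2)
y = -16 (y = -8 + (-4 + 2*(-2)) = -8 + (-4 - 4) = -8 - 8 = -16)
-51 + y*L(-10) = -51 - 16*(-2) = -51 + 32 = -19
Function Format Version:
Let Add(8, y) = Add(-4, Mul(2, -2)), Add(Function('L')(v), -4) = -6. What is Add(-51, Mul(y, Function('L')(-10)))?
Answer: -19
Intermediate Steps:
Function('L')(v) = -2 (Function('L')(v) = Add(4, -6) = -2)
y = -16 (y = Add(-8, Add(-4, Mul(2, -2))) = Add(-8, Add(-4, -4)) = Add(-8, -8) = -16)
Add(-51, Mul(y, Function('L')(-10))) = Add(-51, Mul(-16, -2)) = Add(-51, 32) = -19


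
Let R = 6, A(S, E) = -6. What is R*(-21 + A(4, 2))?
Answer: -162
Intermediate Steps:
R*(-21 + A(4, 2)) = 6*(-21 - 6) = 6*(-27) = -162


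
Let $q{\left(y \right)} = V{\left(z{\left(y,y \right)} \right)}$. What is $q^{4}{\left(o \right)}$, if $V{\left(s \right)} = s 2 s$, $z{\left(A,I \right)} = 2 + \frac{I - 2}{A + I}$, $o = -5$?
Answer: $\frac{282429536481}{6250000} \approx 45189.0$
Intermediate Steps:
$z{\left(A,I \right)} = 2 + \frac{-2 + I}{A + I}$
$V{\left(s \right)} = 2 s^{2}$ ($V{\left(s \right)} = 2 s s = 2 s^{2}$)
$q{\left(y \right)} = \frac{\left(-2 + 5 y\right)^{2}}{2 y^{2}}$ ($q{\left(y \right)} = 2 \left(\frac{-2 + 2 y + 3 y}{y + y}\right)^{2} = 2 \left(\frac{-2 + 5 y}{2 y}\right)^{2} = 2 \frac{\left(-2 + 5 y\right)^{2}}{4 y^{2}} = \frac{\left(-2 + 5 y\right)^{2}}{2 y^{2}}$)
$q^{4}{\left(o \right)} = \left(\frac{\left(-2 + 5 \left(-5\right)\right)^{2}}{2 \cdot 25}\right)^{4} = \left(\frac{1}{2} \cdot \frac{1}{25} \left(-2 - 25\right)^{2}\right)^{4} = \left(\frac{1}{2} \cdot \frac{1}{25} \left(-27\right)^{2}\right)^{4} = \left(\frac{1}{2} \cdot \frac{1}{25} \cdot 729\right)^{4} = \left(\frac{729}{50}\right)^{4} = \frac{282429536481}{6250000}$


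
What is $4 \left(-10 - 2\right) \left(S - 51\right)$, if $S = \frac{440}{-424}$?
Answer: $\frac{132384}{53} \approx 2497.8$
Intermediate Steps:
$S = - \frac{55}{53}$ ($S = 440 \left(- \frac{1}{424}\right) = - \frac{55}{53} \approx -1.0377$)
$4 \left(-10 - 2\right) \left(S - 51\right) = 4 \left(-10 - 2\right) \left(- \frac{55}{53} - 51\right) = 4 \left(-10 - 2\right) \left(- \frac{2758}{53}\right) = 4 \left(-12\right) \left(- \frac{2758}{53}\right) = \left(-48\right) \left(- \frac{2758}{53}\right) = \frac{132384}{53}$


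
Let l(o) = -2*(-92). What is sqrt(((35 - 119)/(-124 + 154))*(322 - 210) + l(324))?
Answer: 18*I*sqrt(10)/5 ≈ 11.384*I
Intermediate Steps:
l(o) = 184
sqrt(((35 - 119)/(-124 + 154))*(322 - 210) + l(324)) = sqrt(((35 - 119)/(-124 + 154))*(322 - 210) + 184) = sqrt(-84/30*112 + 184) = sqrt(-84*1/30*112 + 184) = sqrt(-14/5*112 + 184) = sqrt(-1568/5 + 184) = sqrt(-648/5) = 18*I*sqrt(10)/5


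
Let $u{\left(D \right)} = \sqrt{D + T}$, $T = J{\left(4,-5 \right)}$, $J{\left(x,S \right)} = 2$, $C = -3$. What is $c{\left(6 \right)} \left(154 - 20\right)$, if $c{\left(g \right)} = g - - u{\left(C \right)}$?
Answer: $804 + 134 i \approx 804.0 + 134.0 i$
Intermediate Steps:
$T = 2$
$u{\left(D \right)} = \sqrt{2 + D}$ ($u{\left(D \right)} = \sqrt{D + 2} = \sqrt{2 + D}$)
$c{\left(g \right)} = i + g$ ($c{\left(g \right)} = g - - \sqrt{2 - 3} = g - - \sqrt{-1} = g - - i = g + i = i + g$)
$c{\left(6 \right)} \left(154 - 20\right) = \left(i + 6\right) \left(154 - 20\right) = \left(6 + i\right) 134 = 804 + 134 i$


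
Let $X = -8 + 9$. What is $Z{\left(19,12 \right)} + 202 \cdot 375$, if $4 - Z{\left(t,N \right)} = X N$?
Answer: $75742$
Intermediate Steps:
$X = 1$
$Z{\left(t,N \right)} = 4 - N$ ($Z{\left(t,N \right)} = 4 - 1 N = 4 - N$)
$Z{\left(19,12 \right)} + 202 \cdot 375 = \left(4 - 12\right) + 202 \cdot 375 = \left(4 - 12\right) + 75750 = -8 + 75750 = 75742$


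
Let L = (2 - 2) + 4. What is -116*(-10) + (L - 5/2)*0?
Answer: 1160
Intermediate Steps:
L = 4 (L = 0 + 4 = 4)
-116*(-10) + (L - 5/2)*0 = -116*(-10) + (4 - 5/2)*0 = 1160 + (4 - 5*½)*0 = 1160 + (4 - 5/2)*0 = 1160 + (3/2)*0 = 1160 + 0 = 1160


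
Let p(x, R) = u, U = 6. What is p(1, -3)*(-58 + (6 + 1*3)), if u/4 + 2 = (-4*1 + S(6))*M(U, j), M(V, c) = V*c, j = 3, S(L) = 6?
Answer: -6664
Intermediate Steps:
u = 136 (u = -8 + 4*((-4*1 + 6)*(6*3)) = -8 + 4*((-4 + 6)*18) = -8 + 4*(2*18) = -8 + 4*36 = -8 + 144 = 136)
p(x, R) = 136
p(1, -3)*(-58 + (6 + 1*3)) = 136*(-58 + (6 + 1*3)) = 136*(-58 + (6 + 3)) = 136*(-58 + 9) = 136*(-49) = -6664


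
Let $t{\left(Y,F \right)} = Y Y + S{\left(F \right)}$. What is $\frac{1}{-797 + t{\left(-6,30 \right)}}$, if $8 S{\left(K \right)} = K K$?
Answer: $- \frac{2}{1297} \approx -0.001542$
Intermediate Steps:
$S{\left(K \right)} = \frac{K^{2}}{8}$ ($S{\left(K \right)} = \frac{K K}{8} = \frac{K^{2}}{8}$)
$t{\left(Y,F \right)} = Y^{2} + \frac{F^{2}}{8}$ ($t{\left(Y,F \right)} = Y Y + \frac{F^{2}}{8} = Y^{2} + \frac{F^{2}}{8}$)
$\frac{1}{-797 + t{\left(-6,30 \right)}} = \frac{1}{-797 + \left(\left(-6\right)^{2} + \frac{30^{2}}{8}\right)} = \frac{1}{-797 + \left(36 + \frac{1}{8} \cdot 900\right)} = \frac{1}{-797 + \left(36 + \frac{225}{2}\right)} = \frac{1}{-797 + \frac{297}{2}} = \frac{1}{- \frac{1297}{2}} = - \frac{2}{1297}$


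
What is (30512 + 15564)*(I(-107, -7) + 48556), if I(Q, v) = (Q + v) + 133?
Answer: 2238141700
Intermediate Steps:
I(Q, v) = 133 + Q + v
(30512 + 15564)*(I(-107, -7) + 48556) = (30512 + 15564)*((133 - 107 - 7) + 48556) = 46076*(19 + 48556) = 46076*48575 = 2238141700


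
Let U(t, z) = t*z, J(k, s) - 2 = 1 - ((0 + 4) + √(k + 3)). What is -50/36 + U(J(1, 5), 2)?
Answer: -133/18 ≈ -7.3889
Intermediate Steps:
J(k, s) = -1 - √(3 + k) (J(k, s) = 2 + (1 - ((0 + 4) + √(k + 3))) = 2 + (1 - (4 + √(3 + k))) = 2 + (1 + (-4 - √(3 + k))) = 2 + (-3 - √(3 + k)) = -1 - √(3 + k))
-50/36 + U(J(1, 5), 2) = -50/36 + (-1 - √(3 + 1))*2 = -50*1/36 + (-1 - √4)*2 = -25/18 + (-1 - 1*2)*2 = -25/18 + (-1 - 2)*2 = -25/18 - 3*2 = -25/18 - 6 = -133/18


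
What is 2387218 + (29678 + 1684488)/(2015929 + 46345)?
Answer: 2461549663949/1031137 ≈ 2.3872e+6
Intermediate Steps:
2387218 + (29678 + 1684488)/(2015929 + 46345) = 2387218 + 1714166/2062274 = 2387218 + 1714166*(1/2062274) = 2387218 + 857083/1031137 = 2461549663949/1031137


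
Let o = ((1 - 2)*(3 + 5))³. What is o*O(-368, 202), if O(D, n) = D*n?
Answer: 38060032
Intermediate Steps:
o = -512 (o = (-1*8)³ = (-8)³ = -512)
o*O(-368, 202) = -(-188416)*202 = -512*(-74336) = 38060032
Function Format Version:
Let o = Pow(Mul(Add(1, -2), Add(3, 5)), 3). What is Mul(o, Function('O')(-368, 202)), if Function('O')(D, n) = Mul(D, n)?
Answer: 38060032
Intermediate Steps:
o = -512 (o = Pow(Mul(-1, 8), 3) = Pow(-8, 3) = -512)
Mul(o, Function('O')(-368, 202)) = Mul(-512, Mul(-368, 202)) = Mul(-512, -74336) = 38060032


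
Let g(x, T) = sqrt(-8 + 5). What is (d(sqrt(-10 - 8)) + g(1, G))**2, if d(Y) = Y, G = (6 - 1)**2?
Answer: -21 - 6*sqrt(6) ≈ -35.697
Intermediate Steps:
G = 25 (G = 5**2 = 25)
g(x, T) = I*sqrt(3) (g(x, T) = sqrt(-3) = I*sqrt(3))
(d(sqrt(-10 - 8)) + g(1, G))**2 = (sqrt(-10 - 8) + I*sqrt(3))**2 = (sqrt(-18) + I*sqrt(3))**2 = (3*I*sqrt(2) + I*sqrt(3))**2 = (I*sqrt(3) + 3*I*sqrt(2))**2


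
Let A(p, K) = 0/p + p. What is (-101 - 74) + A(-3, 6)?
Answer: -178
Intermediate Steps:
A(p, K) = p (A(p, K) = 0 + p = p)
(-101 - 74) + A(-3, 6) = (-101 - 74) - 3 = -175 - 3 = -178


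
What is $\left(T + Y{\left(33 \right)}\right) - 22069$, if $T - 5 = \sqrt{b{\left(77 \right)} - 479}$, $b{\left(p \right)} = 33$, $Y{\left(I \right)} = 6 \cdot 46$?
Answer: $-21788 + i \sqrt{446} \approx -21788.0 + 21.119 i$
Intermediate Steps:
$Y{\left(I \right)} = 276$
$T = 5 + i \sqrt{446}$ ($T = 5 + \sqrt{33 - 479} = 5 + \sqrt{-446} = 5 + i \sqrt{446} \approx 5.0 + 21.119 i$)
$\left(T + Y{\left(33 \right)}\right) - 22069 = \left(\left(5 + i \sqrt{446}\right) + 276\right) - 22069 = \left(281 + i \sqrt{446}\right) - 22069 = -21788 + i \sqrt{446}$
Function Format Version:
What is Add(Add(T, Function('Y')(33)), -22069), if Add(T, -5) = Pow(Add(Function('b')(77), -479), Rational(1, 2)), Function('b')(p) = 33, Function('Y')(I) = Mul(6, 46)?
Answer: Add(-21788, Mul(I, Pow(446, Rational(1, 2)))) ≈ Add(-21788., Mul(21.119, I))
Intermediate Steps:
Function('Y')(I) = 276
T = Add(5, Mul(I, Pow(446, Rational(1, 2)))) (T = Add(5, Pow(Add(33, -479), Rational(1, 2))) = Add(5, Pow(-446, Rational(1, 2))) = Add(5, Mul(I, Pow(446, Rational(1, 2)))) ≈ Add(5.0000, Mul(21.119, I)))
Add(Add(T, Function('Y')(33)), -22069) = Add(Add(Add(5, Mul(I, Pow(446, Rational(1, 2)))), 276), -22069) = Add(Add(281, Mul(I, Pow(446, Rational(1, 2)))), -22069) = Add(-21788, Mul(I, Pow(446, Rational(1, 2))))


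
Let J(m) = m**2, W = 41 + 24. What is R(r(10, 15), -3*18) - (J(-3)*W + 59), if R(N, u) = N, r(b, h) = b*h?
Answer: -494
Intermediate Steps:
W = 65
R(r(10, 15), -3*18) - (J(-3)*W + 59) = 10*15 - ((-3)**2*65 + 59) = 150 - (9*65 + 59) = 150 - (585 + 59) = 150 - 1*644 = 150 - 644 = -494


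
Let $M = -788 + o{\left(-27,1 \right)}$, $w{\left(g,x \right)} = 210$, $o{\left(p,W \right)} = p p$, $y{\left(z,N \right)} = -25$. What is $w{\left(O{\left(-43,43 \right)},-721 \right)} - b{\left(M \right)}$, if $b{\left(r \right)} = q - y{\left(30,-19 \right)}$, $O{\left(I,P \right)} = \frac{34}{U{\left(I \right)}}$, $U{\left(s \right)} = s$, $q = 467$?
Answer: $-282$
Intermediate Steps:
$o{\left(p,W \right)} = p^{2}$
$O{\left(I,P \right)} = \frac{34}{I}$
$M = -59$ ($M = -788 + \left(-27\right)^{2} = -788 + 729 = -59$)
$b{\left(r \right)} = 492$ ($b{\left(r \right)} = 467 - -25 = 467 + 25 = 492$)
$w{\left(O{\left(-43,43 \right)},-721 \right)} - b{\left(M \right)} = 210 - 492 = -282$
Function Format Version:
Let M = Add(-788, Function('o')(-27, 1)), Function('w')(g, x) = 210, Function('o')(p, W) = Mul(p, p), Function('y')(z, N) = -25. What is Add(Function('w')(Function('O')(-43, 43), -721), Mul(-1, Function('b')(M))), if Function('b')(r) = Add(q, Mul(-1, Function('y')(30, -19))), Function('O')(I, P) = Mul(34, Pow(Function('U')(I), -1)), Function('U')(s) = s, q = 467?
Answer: -282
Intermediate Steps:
Function('o')(p, W) = Pow(p, 2)
Function('O')(I, P) = Mul(34, Pow(I, -1))
M = -59 (M = Add(-788, Pow(-27, 2)) = Add(-788, 729) = -59)
Function('b')(r) = 492 (Function('b')(r) = Add(467, Mul(-1, -25)) = Add(467, 25) = 492)
Add(Function('w')(Function('O')(-43, 43), -721), Mul(-1, Function('b')(M))) = Add(210, Mul(-1, 492)) = Add(210, -492) = -282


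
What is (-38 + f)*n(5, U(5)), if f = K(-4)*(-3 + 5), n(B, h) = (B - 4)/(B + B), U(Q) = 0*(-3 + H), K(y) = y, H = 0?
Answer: -23/5 ≈ -4.6000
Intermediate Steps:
U(Q) = 0 (U(Q) = 0*(-3 + 0) = 0*(-3) = 0)
n(B, h) = (-4 + B)/(2*B) (n(B, h) = (-4 + B)/((2*B)) = (-4 + B)*(1/(2*B)) = (-4 + B)/(2*B))
f = -8 (f = -4*(-3 + 5) = -4*2 = -8)
(-38 + f)*n(5, U(5)) = (-38 - 8)*((½)*(-4 + 5)/5) = -23/5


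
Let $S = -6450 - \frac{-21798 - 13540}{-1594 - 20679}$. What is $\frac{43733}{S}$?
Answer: $- \frac{974065109}{143696188} \approx -6.7786$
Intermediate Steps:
$S = - \frac{143696188}{22273}$ ($S = -6450 - - \frac{35338}{-22273} = -6450 - \left(-35338\right) \left(- \frac{1}{22273}\right) = -6450 - \frac{35338}{22273} = - \frac{143696188}{22273} \approx -6451.6$)
$\frac{43733}{S} = \frac{43733}{- \frac{143696188}{22273}} = 43733 \left(- \frac{22273}{143696188}\right) = - \frac{974065109}{143696188}$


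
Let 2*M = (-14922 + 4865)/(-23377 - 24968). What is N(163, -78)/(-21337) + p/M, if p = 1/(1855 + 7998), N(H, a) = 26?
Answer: -513307616/2114317917277 ≈ -0.00024278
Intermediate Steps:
M = 10057/96690 (M = ((-14922 + 4865)/(-23377 - 24968))/2 = (-10057/(-48345))/2 = (-10057*(-1/48345))/2 = (1/2)*(10057/48345) = 10057/96690 ≈ 0.10401)
p = 1/9853 ≈ 0.00010149
N(163, -78)/(-21337) + p/M = 26/(-21337) + 1/(9853*(10057/96690)) = 26*(-1/21337) + (1/9853)*(96690/10057) = -26/21337 + 96690/99091621 = -513307616/2114317917277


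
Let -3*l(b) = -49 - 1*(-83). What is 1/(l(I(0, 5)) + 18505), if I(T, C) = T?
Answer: 3/55481 ≈ 5.4073e-5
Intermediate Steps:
l(b) = -34/3 (l(b) = -(-49 - 1*(-83))/3 = -(-49 + 83)/3 = -⅓*34 = -34/3)
1/(l(I(0, 5)) + 18505) = 1/(-34/3 + 18505) = 1/(55481/3) = 3/55481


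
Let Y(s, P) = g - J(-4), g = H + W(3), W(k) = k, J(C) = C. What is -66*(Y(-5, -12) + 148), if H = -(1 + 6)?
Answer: -9768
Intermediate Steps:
H = -7 (H = -1*7 = -7)
g = -4 (g = -7 + 3 = -4)
Y(s, P) = 0 (Y(s, P) = -4 - 1*(-4) = -4 + 4 = 0)
-66*(Y(-5, -12) + 148) = -66*(0 + 148) = -66*148 = -9768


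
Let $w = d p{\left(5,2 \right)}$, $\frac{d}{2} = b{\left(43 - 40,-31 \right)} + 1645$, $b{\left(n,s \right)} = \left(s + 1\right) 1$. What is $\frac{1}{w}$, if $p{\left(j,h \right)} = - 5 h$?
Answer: $- \frac{1}{32300} \approx -3.096 \cdot 10^{-5}$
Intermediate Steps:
$b{\left(n,s \right)} = 1 + s$ ($b{\left(n,s \right)} = \left(1 + s\right) 1 = 1 + s$)
$d = 3230$ ($d = 2 \left(\left(1 - 31\right) + 1645\right) = 2 \left(-30 + 1645\right) = 2 \cdot 1615 = 3230$)
$w = -32300$ ($w = 3230 \left(\left(-5\right) 2\right) = 3230 \left(-10\right) = -32300$)
$\frac{1}{w} = \frac{1}{-32300} = - \frac{1}{32300}$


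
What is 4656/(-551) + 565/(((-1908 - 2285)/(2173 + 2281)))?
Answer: -1406119618/2310343 ≈ -608.62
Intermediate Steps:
4656/(-551) + 565/(((-1908 - 2285)/(2173 + 2281))) = 4656*(-1/551) + 565/((-4193/4454)) = -4656/551 + 565/((-4193*1/4454)) = -4656/551 + 565/(-4193/4454) = -4656/551 + 565*(-4454/4193) = -4656/551 - 2516510/4193 = -1406119618/2310343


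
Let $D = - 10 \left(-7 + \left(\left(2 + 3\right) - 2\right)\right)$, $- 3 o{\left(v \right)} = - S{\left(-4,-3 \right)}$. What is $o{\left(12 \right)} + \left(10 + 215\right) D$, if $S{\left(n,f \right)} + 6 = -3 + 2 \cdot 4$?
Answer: $\frac{26999}{3} \approx 8999.7$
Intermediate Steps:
$S{\left(n,f \right)} = -1$ ($S{\left(n,f \right)} = -6 + \left(-3 + 2 \cdot 4\right) = -6 + \left(-3 + 8\right) = -6 + 5 = -1$)
$o{\left(v \right)} = - \frac{1}{3}$ ($o{\left(v \right)} = - \frac{\left(-1\right) \left(-1\right)}{3} = \left(- \frac{1}{3}\right) 1 = - \frac{1}{3}$)
$D = 40$ ($D = - 10 \left(-7 + \left(5 - 2\right)\right) = - 10 \left(-7 + 3\right) = \left(-10\right) \left(-4\right) = 40$)
$o{\left(12 \right)} + \left(10 + 215\right) D = - \frac{1}{3} + \left(10 + 215\right) 40 = - \frac{1}{3} + 225 \cdot 40 = - \frac{1}{3} + 9000 = \frac{26999}{3}$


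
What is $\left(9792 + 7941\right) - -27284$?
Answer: $45017$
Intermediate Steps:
$\left(9792 + 7941\right) - -27284 = 17733 + 27284 = 45017$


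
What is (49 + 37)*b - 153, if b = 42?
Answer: 3459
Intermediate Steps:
(49 + 37)*b - 153 = (49 + 37)*42 - 153 = 86*42 - 153 = 3612 - 153 = 3459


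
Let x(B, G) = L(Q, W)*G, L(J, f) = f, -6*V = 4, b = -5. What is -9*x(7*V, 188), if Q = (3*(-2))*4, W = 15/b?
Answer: 5076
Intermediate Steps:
W = -3 (W = 15/(-5) = 15*(-⅕) = -3)
V = -⅔ (V = -⅙*4 = -⅔ ≈ -0.66667)
Q = -24 (Q = -6*4 = -24)
x(B, G) = -3*G
-9*x(7*V, 188) = -(-27)*188 = -9*(-564) = 5076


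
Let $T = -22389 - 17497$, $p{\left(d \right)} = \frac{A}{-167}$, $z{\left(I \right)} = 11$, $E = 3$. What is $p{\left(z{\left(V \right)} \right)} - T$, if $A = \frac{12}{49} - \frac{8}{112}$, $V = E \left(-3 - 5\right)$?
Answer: $\frac{652774259}{16366} \approx 39886.0$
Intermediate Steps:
$V = -24$ ($V = 3 \left(-3 - 5\right) = 3 \left(-8\right) = -24$)
$A = \frac{17}{98}$ ($A = 12 \cdot \frac{1}{49} - \frac{1}{14} = \frac{12}{49} - \frac{1}{14} = \frac{17}{98} \approx 0.17347$)
$p{\left(d \right)} = - \frac{17}{16366}$ ($p{\left(d \right)} = \frac{17}{98 \left(-167\right)} = \frac{17}{98} \left(- \frac{1}{167}\right) = - \frac{17}{16366}$)
$T = -39886$ ($T = -22389 - 17497 = -39886$)
$p{\left(z{\left(V \right)} \right)} - T = - \frac{17}{16366} - -39886 = - \frac{17}{16366} + 39886 = \frac{652774259}{16366}$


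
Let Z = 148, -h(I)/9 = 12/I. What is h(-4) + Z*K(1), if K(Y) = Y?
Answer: 175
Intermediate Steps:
h(I) = -108/I
h(-4) + Z*K(1) = -108/(-4) + 148*1 = -108*(-¼) + 148 = 27 + 148 = 175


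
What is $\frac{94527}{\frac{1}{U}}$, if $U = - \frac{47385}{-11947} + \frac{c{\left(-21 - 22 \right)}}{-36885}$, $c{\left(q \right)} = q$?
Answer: $\frac{4237498641078}{11299105} \approx 3.7503 \cdot 10^{5}$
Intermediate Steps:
$U = \frac{134485342}{33897315}$ ($U = - \frac{47385}{-11947} + \frac{-21 - 22}{-36885} = \left(-47385\right) \left(- \frac{1}{11947}\right) + \left(-21 - 22\right) \left(- \frac{1}{36885}\right) = \frac{3645}{919} - - \frac{43}{36885} = \frac{3645}{919} + \frac{43}{36885} = \frac{134485342}{33897315} \approx 3.9674$)
$\frac{94527}{\frac{1}{U}} = \frac{94527}{\frac{1}{\frac{134485342}{33897315}}} = \frac{94527}{\frac{33897315}{134485342}} = 94527 \cdot \frac{134485342}{33897315} = \frac{4237498641078}{11299105}$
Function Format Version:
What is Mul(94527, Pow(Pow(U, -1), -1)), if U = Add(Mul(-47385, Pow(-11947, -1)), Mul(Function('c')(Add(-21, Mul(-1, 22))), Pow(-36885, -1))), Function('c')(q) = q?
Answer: Rational(4237498641078, 11299105) ≈ 3.7503e+5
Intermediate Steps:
U = Rational(134485342, 33897315) (U = Add(Mul(-47385, Pow(-11947, -1)), Mul(Add(-21, Mul(-1, 22)), Pow(-36885, -1))) = Add(Mul(-47385, Rational(-1, 11947)), Mul(Add(-21, -22), Rational(-1, 36885))) = Add(Rational(3645, 919), Mul(-43, Rational(-1, 36885))) = Add(Rational(3645, 919), Rational(43, 36885)) = Rational(134485342, 33897315) ≈ 3.9674)
Mul(94527, Pow(Pow(U, -1), -1)) = Mul(94527, Pow(Pow(Rational(134485342, 33897315), -1), -1)) = Mul(94527, Pow(Rational(33897315, 134485342), -1)) = Mul(94527, Rational(134485342, 33897315)) = Rational(4237498641078, 11299105)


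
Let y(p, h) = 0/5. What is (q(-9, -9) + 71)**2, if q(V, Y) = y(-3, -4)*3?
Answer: 5041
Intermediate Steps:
y(p, h) = 0 (y(p, h) = 0*(1/5) = 0)
q(V, Y) = 0 (q(V, Y) = 0*3 = 0)
(q(-9, -9) + 71)**2 = (0 + 71)**2 = 71**2 = 5041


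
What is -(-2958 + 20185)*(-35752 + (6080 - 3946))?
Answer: 579137286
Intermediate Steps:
-(-2958 + 20185)*(-35752 + (6080 - 3946)) = -17227*(-35752 + 2134) = -17227*(-33618) = -1*(-579137286) = 579137286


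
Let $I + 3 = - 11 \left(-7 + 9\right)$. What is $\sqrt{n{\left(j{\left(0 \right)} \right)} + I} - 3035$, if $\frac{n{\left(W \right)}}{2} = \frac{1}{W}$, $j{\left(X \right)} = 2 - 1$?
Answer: $-3035 + i \sqrt{23} \approx -3035.0 + 4.7958 i$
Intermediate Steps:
$j{\left(X \right)} = 1$ ($j{\left(X \right)} = 2 - 1 = 1$)
$n{\left(W \right)} = \frac{2}{W}$
$I = -25$ ($I = -3 - 11 \left(-7 + 9\right) = -3 - 22 = -25$)
$\sqrt{n{\left(j{\left(0 \right)} \right)} + I} - 3035 = \sqrt{\frac{2}{1} - 25} - 3035 = \sqrt{2 \cdot 1 - 25} - 3035 = \sqrt{2 - 25} - 3035 = \sqrt{-23} - 3035 = i \sqrt{23} - 3035 = -3035 + i \sqrt{23}$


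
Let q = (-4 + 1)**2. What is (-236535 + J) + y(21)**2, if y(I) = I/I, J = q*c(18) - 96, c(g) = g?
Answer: -236468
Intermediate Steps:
q = 9 (q = (-3)**2 = 9)
J = 66 (J = 9*18 - 96 = 162 - 96 = 66)
y(I) = 1
(-236535 + J) + y(21)**2 = (-236535 + 66) + 1**2 = -236469 + 1 = -236468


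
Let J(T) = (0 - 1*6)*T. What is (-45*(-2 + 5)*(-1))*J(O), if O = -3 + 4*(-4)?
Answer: 15390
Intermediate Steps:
O = -19 (O = -3 - 16 = -19)
J(T) = -6*T (J(T) = (0 - 6)*T = -6*T)
(-45*(-2 + 5)*(-1))*J(O) = (-45*(-2 + 5)*(-1))*(-6*(-19)) = -135*(-1)*114 = -45*(-3)*114 = 135*114 = 15390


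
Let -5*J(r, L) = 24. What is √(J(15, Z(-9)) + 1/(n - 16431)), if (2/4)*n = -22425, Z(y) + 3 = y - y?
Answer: I*√50071649705/102135 ≈ 2.1909*I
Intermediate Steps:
Z(y) = -3 (Z(y) = -3 + (y - y) = -3 + 0 = -3)
J(r, L) = -24/5 (J(r, L) = -⅕*24 = -24/5)
n = -44850 (n = 2*(-22425) = -44850)
√(J(15, Z(-9)) + 1/(n - 16431)) = √(-24/5 + 1/(-44850 - 16431)) = √(-24/5 + 1/(-61281)) = √(-24/5 - 1/61281) = √(-1470749/306405) = I*√50071649705/102135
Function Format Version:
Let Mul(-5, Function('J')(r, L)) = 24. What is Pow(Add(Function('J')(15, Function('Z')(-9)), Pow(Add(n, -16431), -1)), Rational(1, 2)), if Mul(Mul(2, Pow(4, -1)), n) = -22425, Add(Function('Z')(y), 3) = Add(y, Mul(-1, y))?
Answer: Mul(Rational(1, 102135), I, Pow(50071649705, Rational(1, 2))) ≈ Mul(2.1909, I)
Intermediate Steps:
Function('Z')(y) = -3 (Function('Z')(y) = Add(-3, Add(y, Mul(-1, y))) = Add(-3, 0) = -3)
Function('J')(r, L) = Rational(-24, 5) (Function('J')(r, L) = Mul(Rational(-1, 5), 24) = Rational(-24, 5))
n = -44850 (n = Mul(2, -22425) = -44850)
Pow(Add(Function('J')(15, Function('Z')(-9)), Pow(Add(n, -16431), -1)), Rational(1, 2)) = Pow(Add(Rational(-24, 5), Pow(Add(-44850, -16431), -1)), Rational(1, 2)) = Pow(Add(Rational(-24, 5), Pow(-61281, -1)), Rational(1, 2)) = Pow(Add(Rational(-24, 5), Rational(-1, 61281)), Rational(1, 2)) = Pow(Rational(-1470749, 306405), Rational(1, 2)) = Mul(Rational(1, 102135), I, Pow(50071649705, Rational(1, 2)))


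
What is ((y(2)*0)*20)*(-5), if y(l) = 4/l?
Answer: 0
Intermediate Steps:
((y(2)*0)*20)*(-5) = (((4/2)*0)*20)*(-5) = (((4*(½))*0)*20)*(-5) = ((2*0)*20)*(-5) = (0*20)*(-5) = 0*(-5) = 0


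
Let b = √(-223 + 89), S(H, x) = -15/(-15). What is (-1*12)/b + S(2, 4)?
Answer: 1 + 6*I*√134/67 ≈ 1.0 + 1.0366*I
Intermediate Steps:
S(H, x) = 1 (S(H, x) = -15*(-1/15) = 1)
b = I*√134 (b = √(-134) = I*√134 ≈ 11.576*I)
(-1*12)/b + S(2, 4) = (-1*12)/((I*√134)) + 1 = -I*√134/134*(-12) + 1 = 6*I*√134/67 + 1 = 1 + 6*I*√134/67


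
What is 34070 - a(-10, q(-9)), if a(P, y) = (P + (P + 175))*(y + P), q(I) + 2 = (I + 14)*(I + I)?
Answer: 49880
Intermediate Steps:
q(I) = -2 + 2*I*(14 + I) (q(I) = -2 + (I + 14)*(I + I) = -2 + (14 + I)*(2*I) = -2 + 2*I*(14 + I))
a(P, y) = (175 + 2*P)*(P + y) (a(P, y) = (P + (175 + P))*(P + y) = (175 + 2*P)*(P + y))
34070 - a(-10, q(-9)) = 34070 - (2*(-10)**2 + 175*(-10) + 175*(-2 + 2*(-9)**2 + 28*(-9)) + 2*(-10)*(-2 + 2*(-9)**2 + 28*(-9))) = 34070 - (2*100 - 1750 + 175*(-2 + 2*81 - 252) + 2*(-10)*(-2 + 2*81 - 252)) = 34070 - (200 - 1750 + 175*(-2 + 162 - 252) + 2*(-10)*(-2 + 162 - 252)) = 34070 - (200 - 1750 + 175*(-92) + 2*(-10)*(-92)) = 34070 - (200 - 1750 - 16100 + 1840) = 34070 - 1*(-15810) = 34070 + 15810 = 49880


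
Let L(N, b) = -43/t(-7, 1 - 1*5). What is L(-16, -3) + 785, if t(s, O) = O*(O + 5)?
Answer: 3183/4 ≈ 795.75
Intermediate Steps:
t(s, O) = O*(5 + O)
L(N, b) = 43/4 (L(N, b) = -43*1/((1 - 1*5)*(5 + (1 - 1*5))) = -43*1/((1 - 5)*(5 + (1 - 5))) = -43*(-1/(4*(5 - 4))) = -43/((-4*1)) = -43/(-4) = -43*(-¼) = 43/4)
L(-16, -3) + 785 = 43/4 + 785 = 3183/4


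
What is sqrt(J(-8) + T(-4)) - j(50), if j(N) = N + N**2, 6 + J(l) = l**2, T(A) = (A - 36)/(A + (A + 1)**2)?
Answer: -2550 + 5*sqrt(2) ≈ -2542.9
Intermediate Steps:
T(A) = (-36 + A)/(A + (1 + A)**2)
J(l) = -6 + l**2
sqrt(J(-8) + T(-4)) - j(50) = sqrt((-6 + (-8)**2) + (-36 - 4)/(-4 + (1 - 4)**2)) - 50*(1 + 50) = sqrt((-6 + 64) - 40/(-4 + (-3)**2)) - 50*51 = sqrt(58 - 40/(-4 + 9)) - 1*2550 = sqrt(58 - 40/5) - 2550 = sqrt(58 + (1/5)*(-40)) - 2550 = sqrt(58 - 8) - 2550 = sqrt(50) - 2550 = 5*sqrt(2) - 2550 = -2550 + 5*sqrt(2)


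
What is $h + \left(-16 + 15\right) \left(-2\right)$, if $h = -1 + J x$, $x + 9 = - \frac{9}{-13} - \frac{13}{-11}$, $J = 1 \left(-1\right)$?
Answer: $\frac{1162}{143} \approx 8.1259$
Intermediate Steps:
$J = -1$
$x = - \frac{1019}{143}$ ($x = -9 - \left(- \frac{13}{11} - \frac{9}{13}\right) = -9 - - \frac{268}{143} = -9 + \left(\frac{9}{13} + \frac{13}{11}\right) = -9 + \frac{268}{143} = - \frac{1019}{143} \approx -7.1259$)
$h = \frac{876}{143}$ ($h = -1 - - \frac{1019}{143} = -1 + \frac{1019}{143} = \frac{876}{143} \approx 6.1259$)
$h + \left(-16 + 15\right) \left(-2\right) = \frac{876}{143} + \left(-16 + 15\right) \left(-2\right) = \frac{876}{143} - -2 = \frac{876}{143} + 2 = \frac{1162}{143}$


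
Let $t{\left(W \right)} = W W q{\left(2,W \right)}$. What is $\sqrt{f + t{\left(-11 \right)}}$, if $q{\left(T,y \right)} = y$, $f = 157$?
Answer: $i \sqrt{1174} \approx 34.264 i$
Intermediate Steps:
$t{\left(W \right)} = W^{3}$ ($t{\left(W \right)} = W W W = W^{2} W = W^{3}$)
$\sqrt{f + t{\left(-11 \right)}} = \sqrt{157 + \left(-11\right)^{3}} = \sqrt{157 - 1331} = \sqrt{-1174} = i \sqrt{1174}$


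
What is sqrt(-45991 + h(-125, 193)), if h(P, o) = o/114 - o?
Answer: I*sqrt(600185262)/114 ≈ 214.9*I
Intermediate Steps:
h(P, o) = -113*o/114 (h(P, o) = o*(1/114) - o = o/114 - o = -113*o/114)
sqrt(-45991 + h(-125, 193)) = sqrt(-45991 - 113/114*193) = sqrt(-45991 - 21809/114) = sqrt(-5264783/114) = I*sqrt(600185262)/114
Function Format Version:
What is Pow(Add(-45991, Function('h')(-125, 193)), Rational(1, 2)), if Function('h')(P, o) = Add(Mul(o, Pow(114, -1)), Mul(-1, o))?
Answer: Mul(Rational(1, 114), I, Pow(600185262, Rational(1, 2))) ≈ Mul(214.90, I)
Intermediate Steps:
Function('h')(P, o) = Mul(Rational(-113, 114), o) (Function('h')(P, o) = Add(Mul(o, Rational(1, 114)), Mul(-1, o)) = Add(Mul(Rational(1, 114), o), Mul(-1, o)) = Mul(Rational(-113, 114), o))
Pow(Add(-45991, Function('h')(-125, 193)), Rational(1, 2)) = Pow(Add(-45991, Mul(Rational(-113, 114), 193)), Rational(1, 2)) = Pow(Add(-45991, Rational(-21809, 114)), Rational(1, 2)) = Pow(Rational(-5264783, 114), Rational(1, 2)) = Mul(Rational(1, 114), I, Pow(600185262, Rational(1, 2)))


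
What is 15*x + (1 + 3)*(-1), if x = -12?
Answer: -184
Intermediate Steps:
15*x + (1 + 3)*(-1) = 15*(-12) + (1 + 3)*(-1) = -180 + 4*(-1) = -180 - 4 = -184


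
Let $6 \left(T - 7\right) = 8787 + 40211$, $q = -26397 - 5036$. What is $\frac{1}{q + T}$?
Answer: $- \frac{3}{69779} \approx -4.2993 \cdot 10^{-5}$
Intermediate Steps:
$q = -31433$ ($q = -26397 - 5036 = -31433$)
$T = \frac{24520}{3}$ ($T = 7 + \frac{8787 + 40211}{6} = 7 + \frac{1}{6} \cdot 48998 = 7 + \frac{24499}{3} = \frac{24520}{3} \approx 8173.3$)
$\frac{1}{q + T} = \frac{1}{-31433 + \frac{24520}{3}} = \frac{1}{- \frac{69779}{3}} = - \frac{3}{69779}$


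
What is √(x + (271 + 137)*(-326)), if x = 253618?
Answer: √120610 ≈ 347.29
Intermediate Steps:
√(x + (271 + 137)*(-326)) = √(253618 + (271 + 137)*(-326)) = √(253618 + 408*(-326)) = √(253618 - 133008) = √120610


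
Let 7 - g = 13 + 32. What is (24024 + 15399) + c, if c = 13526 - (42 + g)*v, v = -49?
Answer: 53145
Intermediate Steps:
g = -38 (g = 7 - (13 + 32) = 7 - 1*45 = 7 - 45 = -38)
c = 13722 (c = 13526 - (42 - 38)*(-49) = 13526 - 4*(-49) = 13526 - 1*(-196) = 13526 + 196 = 13722)
(24024 + 15399) + c = (24024 + 15399) + 13722 = 39423 + 13722 = 53145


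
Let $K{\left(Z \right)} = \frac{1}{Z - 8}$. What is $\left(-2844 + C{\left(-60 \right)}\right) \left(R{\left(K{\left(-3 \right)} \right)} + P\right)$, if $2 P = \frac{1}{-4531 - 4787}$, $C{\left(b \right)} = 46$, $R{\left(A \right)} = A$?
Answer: $\frac{26087153}{102498} \approx 254.51$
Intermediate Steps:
$K{\left(Z \right)} = \frac{1}{-8 + Z}$
$P = - \frac{1}{18636}$ ($P = \frac{1}{2 \left(-4531 - 4787\right)} = \frac{1}{2 \left(-9318\right)} = \frac{1}{2} \left(- \frac{1}{9318}\right) = - \frac{1}{18636} \approx -5.366 \cdot 10^{-5}$)
$\left(-2844 + C{\left(-60 \right)}\right) \left(R{\left(K{\left(-3 \right)} \right)} + P\right) = \left(-2844 + 46\right) \left(\frac{1}{-8 - 3} - \frac{1}{18636}\right) = - 2798 \left(\frac{1}{-11} - \frac{1}{18636}\right) = - 2798 \left(- \frac{1}{11} - \frac{1}{18636}\right) = \left(-2798\right) \left(- \frac{18647}{204996}\right) = \frac{26087153}{102498}$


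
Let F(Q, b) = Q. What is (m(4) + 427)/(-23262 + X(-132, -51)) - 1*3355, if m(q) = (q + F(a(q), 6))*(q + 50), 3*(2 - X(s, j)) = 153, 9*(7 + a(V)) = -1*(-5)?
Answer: -78208700/23311 ≈ -3355.0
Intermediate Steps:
a(V) = -58/9 (a(V) = -7 + (-1*(-5))/9 = -7 + (⅑)*5 = -7 + 5/9 = -58/9)
X(s, j) = -49 (X(s, j) = 2 - ⅓*153 = 2 - 51 = -49)
m(q) = (50 + q)*(-58/9 + q) (m(q) = (q - 58/9)*(q + 50) = (-58/9 + q)*(50 + q) = (50 + q)*(-58/9 + q))
(m(4) + 427)/(-23262 + X(-132, -51)) - 1*3355 = ((-2900/9 + 4² + (392/9)*4) + 427)/(-23262 - 49) - 1*3355 = ((-2900/9 + 16 + 1568/9) + 427)/(-23311) - 3355 = (-132 + 427)*(-1/23311) - 3355 = 295*(-1/23311) - 3355 = -295/23311 - 3355 = -78208700/23311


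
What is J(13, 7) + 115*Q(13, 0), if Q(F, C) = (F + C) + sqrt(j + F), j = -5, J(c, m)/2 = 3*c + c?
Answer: 1599 + 230*sqrt(2) ≈ 1924.3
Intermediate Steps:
J(c, m) = 8*c (J(c, m) = 2*(3*c + c) = 2*(4*c) = 8*c)
Q(F, C) = C + F + sqrt(-5 + F) (Q(F, C) = (F + C) + sqrt(-5 + F) = (C + F) + sqrt(-5 + F) = C + F + sqrt(-5 + F))
J(13, 7) + 115*Q(13, 0) = 8*13 + 115*(0 + 13 + sqrt(-5 + 13)) = 104 + 115*(0 + 13 + sqrt(8)) = 104 + 115*(0 + 13 + 2*sqrt(2)) = 104 + 115*(13 + 2*sqrt(2)) = 104 + (1495 + 230*sqrt(2)) = 1599 + 230*sqrt(2)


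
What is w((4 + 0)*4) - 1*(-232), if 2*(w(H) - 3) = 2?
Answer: 236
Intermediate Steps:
w(H) = 4 (w(H) = 3 + (½)*2 = 3 + 1 = 4)
w((4 + 0)*4) - 1*(-232) = 4 - 1*(-232) = 4 + 232 = 236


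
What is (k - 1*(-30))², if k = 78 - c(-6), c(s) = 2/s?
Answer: 105625/9 ≈ 11736.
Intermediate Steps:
k = 235/3 (k = 78 - 2/(-6) = 78 - 2*(-1)/6 = 78 - 1*(-⅓) = 78 + ⅓ = 235/3 ≈ 78.333)
(k - 1*(-30))² = (235/3 - 1*(-30))² = (235/3 + 30)² = (325/3)² = 105625/9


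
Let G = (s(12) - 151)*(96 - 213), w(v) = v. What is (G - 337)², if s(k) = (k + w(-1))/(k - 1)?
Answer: 296287369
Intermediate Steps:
s(k) = 1 (s(k) = (k - 1)/(k - 1) = (-1 + k)/(-1 + k) = 1)
G = 17550 (G = (1 - 151)*(96 - 213) = -150*(-117) = 17550)
(G - 337)² = (17550 - 337)² = 17213² = 296287369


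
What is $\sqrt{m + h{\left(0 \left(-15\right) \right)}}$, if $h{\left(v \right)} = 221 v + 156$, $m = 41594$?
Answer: $5 \sqrt{1670} \approx 204.33$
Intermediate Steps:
$h{\left(v \right)} = 156 + 221 v$
$\sqrt{m + h{\left(0 \left(-15\right) \right)}} = \sqrt{41594 + \left(156 + 221 \cdot 0 \left(-15\right)\right)} = \sqrt{41594 + \left(156 + 221 \cdot 0\right)} = \sqrt{41594 + \left(156 + 0\right)} = \sqrt{41594 + 156} = \sqrt{41750} = 5 \sqrt{1670}$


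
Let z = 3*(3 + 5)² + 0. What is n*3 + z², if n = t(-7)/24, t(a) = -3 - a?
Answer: 73729/2 ≈ 36865.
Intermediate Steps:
n = ⅙ (n = (-3 - 1*(-7))/24 = (-3 + 7)*(1/24) = 4*(1/24) = ⅙ ≈ 0.16667)
z = 192 (z = 3*8² + 0 = 3*64 + 0 = 192 + 0 = 192)
n*3 + z² = (⅙)*3 + 192² = ½ + 36864 = 73729/2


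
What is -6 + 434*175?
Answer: 75944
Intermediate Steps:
-6 + 434*175 = -6 + 75950 = 75944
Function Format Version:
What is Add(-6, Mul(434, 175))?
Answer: 75944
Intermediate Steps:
Add(-6, Mul(434, 175)) = Add(-6, 75950) = 75944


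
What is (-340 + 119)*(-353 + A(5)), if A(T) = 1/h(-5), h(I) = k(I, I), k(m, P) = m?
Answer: 390286/5 ≈ 78057.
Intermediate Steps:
h(I) = I
A(T) = -⅕ (A(T) = 1/(-5) = -⅕)
(-340 + 119)*(-353 + A(5)) = (-340 + 119)*(-353 - ⅕) = -221*(-1766/5) = 390286/5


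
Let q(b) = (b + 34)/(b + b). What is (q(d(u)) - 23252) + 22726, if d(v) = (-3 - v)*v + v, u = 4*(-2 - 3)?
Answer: -189197/360 ≈ -525.55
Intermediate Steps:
u = -20 (u = 4*(-5) = -20)
d(v) = v + v*(-3 - v) (d(v) = v*(-3 - v) + v = v + v*(-3 - v))
q(b) = (34 + b)/(2*b) (q(b) = (34 + b)/((2*b)) = (34 + b)*(1/(2*b)) = (34 + b)/(2*b))
(q(d(u)) - 23252) + 22726 = ((34 - 1*(-20)*(2 - 20))/(2*((-1*(-20)*(2 - 20)))) - 23252) + 22726 = ((34 - 1*(-20)*(-18))/(2*((-1*(-20)*(-18)))) - 23252) + 22726 = ((½)*(34 - 360)/(-360) - 23252) + 22726 = ((½)*(-1/360)*(-326) - 23252) + 22726 = (163/360 - 23252) + 22726 = -8370557/360 + 22726 = -189197/360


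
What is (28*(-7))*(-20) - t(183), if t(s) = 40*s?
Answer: -3400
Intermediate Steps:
(28*(-7))*(-20) - t(183) = (28*(-7))*(-20) - 40*183 = -196*(-20) - 1*7320 = 3920 - 7320 = -3400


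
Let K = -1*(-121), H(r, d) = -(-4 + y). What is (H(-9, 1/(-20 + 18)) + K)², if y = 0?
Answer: 15625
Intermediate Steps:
H(r, d) = 4 (H(r, d) = -(-4 + 0) = -1*(-4) = 4)
K = 121
(H(-9, 1/(-20 + 18)) + K)² = (4 + 121)² = 125² = 15625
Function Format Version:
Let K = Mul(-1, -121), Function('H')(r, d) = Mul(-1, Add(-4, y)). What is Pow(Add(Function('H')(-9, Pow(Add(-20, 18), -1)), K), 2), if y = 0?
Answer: 15625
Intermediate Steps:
Function('H')(r, d) = 4 (Function('H')(r, d) = Mul(-1, Add(-4, 0)) = Mul(-1, -4) = 4)
K = 121
Pow(Add(Function('H')(-9, Pow(Add(-20, 18), -1)), K), 2) = Pow(Add(4, 121), 2) = Pow(125, 2) = 15625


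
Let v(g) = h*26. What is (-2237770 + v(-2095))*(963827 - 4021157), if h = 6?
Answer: 6841124410620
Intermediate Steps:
v(g) = 156 (v(g) = 6*26 = 156)
(-2237770 + v(-2095))*(963827 - 4021157) = (-2237770 + 156)*(963827 - 4021157) = -2237614*(-3057330) = 6841124410620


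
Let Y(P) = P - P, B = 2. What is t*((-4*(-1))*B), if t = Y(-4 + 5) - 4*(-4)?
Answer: 128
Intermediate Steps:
Y(P) = 0
t = 16 (t = 0 - 4*(-4) = 0 + 16 = 16)
t*((-4*(-1))*B) = 16*(-4*(-1)*2) = 16*(4*2) = 16*8 = 128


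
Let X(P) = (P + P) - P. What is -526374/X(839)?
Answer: -526374/839 ≈ -627.38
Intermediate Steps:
X(P) = P (X(P) = 2*P - P = P)
-526374/X(839) = -526374/839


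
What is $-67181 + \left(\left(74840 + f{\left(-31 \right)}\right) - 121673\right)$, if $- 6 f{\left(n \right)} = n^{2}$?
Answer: $- \frac{685045}{6} \approx -1.1417 \cdot 10^{5}$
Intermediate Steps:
$f{\left(n \right)} = - \frac{n^{2}}{6}$
$-67181 + \left(\left(74840 + f{\left(-31 \right)}\right) - 121673\right) = -67181 - \left(46833 + \frac{961}{6}\right) = -67181 + \left(\left(74840 - \frac{961}{6}\right) - 121673\right) = -67181 + \left(\frac{448079}{6} - 121673\right) = -67181 - \frac{281959}{6} = - \frac{685045}{6}$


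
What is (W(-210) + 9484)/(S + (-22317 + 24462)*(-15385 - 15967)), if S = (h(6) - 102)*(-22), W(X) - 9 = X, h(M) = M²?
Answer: -9283/67248588 ≈ -0.00013804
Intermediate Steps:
W(X) = 9 + X
S = 1452 (S = (6² - 102)*(-22) = (36 - 102)*(-22) = -66*(-22) = 1452)
(W(-210) + 9484)/(S + (-22317 + 24462)*(-15385 - 15967)) = ((9 - 210) + 9484)/(1452 + (-22317 + 24462)*(-15385 - 15967)) = (-201 + 9484)/(1452 + 2145*(-31352)) = 9283/(1452 - 67250040) = 9283/(-67248588) = 9283*(-1/67248588) = -9283/67248588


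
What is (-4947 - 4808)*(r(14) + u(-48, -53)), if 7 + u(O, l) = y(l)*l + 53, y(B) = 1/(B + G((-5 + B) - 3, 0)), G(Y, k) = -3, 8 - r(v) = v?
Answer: -22368215/56 ≈ -3.9943e+5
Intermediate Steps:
r(v) = 8 - v
y(B) = 1/(-3 + B) (y(B) = 1/(B - 3) = 1/(-3 + B))
u(O, l) = 46 + l/(-3 + l) (u(O, l) = -7 + (l/(-3 + l) + 53) = -7 + (53 + l/(-3 + l)) = 46 + l/(-3 + l))
(-4947 - 4808)*(r(14) + u(-48, -53)) = (-4947 - 4808)*((8 - 1*14) + (-138 + 47*(-53))/(-3 - 53)) = -9755*((8 - 14) + (-138 - 2491)/(-56)) = -9755*(-6 - 1/56*(-2629)) = -9755*(-6 + 2629/56) = -9755*2293/56 = -22368215/56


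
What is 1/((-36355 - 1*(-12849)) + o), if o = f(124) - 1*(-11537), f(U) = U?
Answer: -1/11845 ≈ -8.4424e-5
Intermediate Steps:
o = 11661 (o = 124 - 1*(-11537) = 124 + 11537 = 11661)
1/((-36355 - 1*(-12849)) + o) = 1/((-36355 - 1*(-12849)) + 11661) = 1/((-36355 + 12849) + 11661) = 1/(-23506 + 11661) = 1/(-11845) = -1/11845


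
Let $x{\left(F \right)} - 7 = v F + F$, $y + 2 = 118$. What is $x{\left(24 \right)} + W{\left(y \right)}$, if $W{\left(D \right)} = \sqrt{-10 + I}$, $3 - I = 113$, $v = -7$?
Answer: $-137 + 2 i \sqrt{30} \approx -137.0 + 10.954 i$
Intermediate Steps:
$I = -110$ ($I = 3 - 113 = -110$)
$y = 116$ ($y = -2 + 118 = 116$)
$W{\left(D \right)} = 2 i \sqrt{30}$ ($W{\left(D \right)} = \sqrt{-10 - 110} = \sqrt{-120} = 2 i \sqrt{30}$)
$x{\left(F \right)} = 7 - 6 F$ ($x{\left(F \right)} = 7 + \left(- 7 F + F\right) = 7 - 6 F$)
$x{\left(24 \right)} + W{\left(y \right)} = \left(7 - 144\right) + 2 i \sqrt{30} = -137 + 2 i \sqrt{30}$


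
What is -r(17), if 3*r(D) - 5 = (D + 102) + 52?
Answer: -176/3 ≈ -58.667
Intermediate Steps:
r(D) = 53 + D/3 (r(D) = 5/3 + ((D + 102) + 52)/3 = 5/3 + ((102 + D) + 52)/3 = 5/3 + (154 + D)/3 = 5/3 + (154/3 + D/3) = 53 + D/3)
-r(17) = -(53 + (⅓)*17) = -(53 + 17/3) = -1*176/3 = -176/3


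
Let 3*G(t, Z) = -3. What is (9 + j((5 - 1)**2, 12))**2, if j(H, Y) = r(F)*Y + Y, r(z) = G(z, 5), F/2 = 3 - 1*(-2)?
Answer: 81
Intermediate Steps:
G(t, Z) = -1 (G(t, Z) = (1/3)*(-3) = -1)
F = 10 (F = 2*(3 - 1*(-2)) = 2*(3 + 2) = 2*5 = 10)
r(z) = -1
j(H, Y) = 0 (j(H, Y) = -Y + Y = 0)
(9 + j((5 - 1)**2, 12))**2 = (9 + 0)**2 = 9**2 = 81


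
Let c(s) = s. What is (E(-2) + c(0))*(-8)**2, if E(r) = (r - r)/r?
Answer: 0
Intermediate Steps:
E(r) = 0 (E(r) = 0/r = 0)
(E(-2) + c(0))*(-8)**2 = (0 + 0)*(-8)**2 = 0*64 = 0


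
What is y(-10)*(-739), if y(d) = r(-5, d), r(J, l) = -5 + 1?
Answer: 2956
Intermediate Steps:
r(J, l) = -4
y(d) = -4
y(-10)*(-739) = -4*(-739) = 2956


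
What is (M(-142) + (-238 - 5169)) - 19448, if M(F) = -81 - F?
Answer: -24794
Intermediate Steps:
(M(-142) + (-238 - 5169)) - 19448 = ((-81 - 1*(-142)) + (-238 - 5169)) - 19448 = ((-81 + 142) - 5407) - 19448 = (61 - 5407) - 19448 = -5346 - 19448 = -24794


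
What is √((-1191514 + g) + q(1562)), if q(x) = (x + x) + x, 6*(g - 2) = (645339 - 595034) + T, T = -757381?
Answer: 4*I*√81542 ≈ 1142.2*I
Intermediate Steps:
g = -117844 (g = 2 + ((645339 - 595034) - 757381)/6 = 2 + (50305 - 757381)/6 = 2 + (⅙)*(-707076) = 2 - 117846 = -117844)
q(x) = 3*x (q(x) = 2*x + x = 3*x)
√((-1191514 + g) + q(1562)) = √((-1191514 - 117844) + 3*1562) = √(-1309358 + 4686) = √(-1304672) = 4*I*√81542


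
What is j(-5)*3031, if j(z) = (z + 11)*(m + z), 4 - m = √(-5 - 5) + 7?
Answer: -145488 - 18186*I*√10 ≈ -1.4549e+5 - 57509.0*I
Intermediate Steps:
m = -3 - I*√10 (m = 4 - (√(-5 - 5) + 7) = 4 - (√(-10) + 7) = 4 - (I*√10 + 7) = 4 - (7 + I*√10) = 4 + (-7 - I*√10) = -3 - I*√10 ≈ -3.0 - 3.1623*I)
j(z) = (11 + z)*(-3 + z - I*√10) (j(z) = (z + 11)*((-3 - I*√10) + z) = (11 + z)*(-3 + z - I*√10))
j(-5)*3031 = (-33 + (-5)² + 8*(-5) - 11*I*√10 - 1*I*(-5)*√10)*3031 = (-33 + 25 - 40 - 11*I*√10 + 5*I*√10)*3031 = (-48 - 6*I*√10)*3031 = -145488 - 18186*I*√10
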